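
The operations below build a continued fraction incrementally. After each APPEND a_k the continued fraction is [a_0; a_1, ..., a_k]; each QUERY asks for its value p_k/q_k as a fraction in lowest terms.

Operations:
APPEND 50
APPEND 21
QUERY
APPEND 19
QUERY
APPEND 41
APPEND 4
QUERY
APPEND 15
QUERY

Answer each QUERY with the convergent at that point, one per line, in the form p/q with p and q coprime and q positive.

APPEND 50: p_0 = 50·1 + 0 = 50, q_0 = 50·0 + 1 = 1 → 50/1
APPEND 21: p_1 = 21·50 + 1 = 1051, q_1 = 21·1 + 0 = 21 → 1051/21
APPEND 19: p_2 = 19·1051 + 50 = 20019, q_2 = 19·21 + 1 = 400 → 20019/400
APPEND 41: p_3 = 41·20019 + 1051 = 821830, q_3 = 41·400 + 21 = 16421 → 821830/16421
APPEND 4: p_4 = 4·821830 + 20019 = 3307339, q_4 = 4·16421 + 400 = 66084 → 3307339/66084
APPEND 15: p_5 = 15·3307339 + 821830 = 50431915, q_5 = 15·66084 + 16421 = 1007681 → 50431915/1007681

1051/21
20019/400
3307339/66084
50431915/1007681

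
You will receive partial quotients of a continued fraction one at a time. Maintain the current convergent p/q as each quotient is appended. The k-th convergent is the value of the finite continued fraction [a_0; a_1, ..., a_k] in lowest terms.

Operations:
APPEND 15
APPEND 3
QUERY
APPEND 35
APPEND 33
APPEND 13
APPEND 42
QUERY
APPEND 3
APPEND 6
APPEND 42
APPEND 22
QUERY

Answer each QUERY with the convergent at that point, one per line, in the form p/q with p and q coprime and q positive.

46/3
29426287/1919499
523005896023/34116070927

APPEND 15: p_0 = 15·1 + 0 = 15, q_0 = 15·0 + 1 = 1 → 15/1
APPEND 3: p_1 = 3·15 + 1 = 46, q_1 = 3·1 + 0 = 3 → 46/3
APPEND 35: p_2 = 35·46 + 15 = 1625, q_2 = 35·3 + 1 = 106 → 1625/106
APPEND 33: p_3 = 33·1625 + 46 = 53671, q_3 = 33·106 + 3 = 3501 → 53671/3501
APPEND 13: p_4 = 13·53671 + 1625 = 699348, q_4 = 13·3501 + 106 = 45619 → 699348/45619
APPEND 42: p_5 = 42·699348 + 53671 = 29426287, q_5 = 42·45619 + 3501 = 1919499 → 29426287/1919499
APPEND 3: p_6 = 3·29426287 + 699348 = 88978209, q_6 = 3·1919499 + 45619 = 5804116 → 88978209/5804116
APPEND 6: p_7 = 6·88978209 + 29426287 = 563295541, q_7 = 6·5804116 + 1919499 = 36744195 → 563295541/36744195
APPEND 42: p_8 = 42·563295541 + 88978209 = 23747390931, q_8 = 42·36744195 + 5804116 = 1549060306 → 23747390931/1549060306
APPEND 22: p_9 = 22·23747390931 + 563295541 = 523005896023, q_9 = 22·1549060306 + 36744195 = 34116070927 → 523005896023/34116070927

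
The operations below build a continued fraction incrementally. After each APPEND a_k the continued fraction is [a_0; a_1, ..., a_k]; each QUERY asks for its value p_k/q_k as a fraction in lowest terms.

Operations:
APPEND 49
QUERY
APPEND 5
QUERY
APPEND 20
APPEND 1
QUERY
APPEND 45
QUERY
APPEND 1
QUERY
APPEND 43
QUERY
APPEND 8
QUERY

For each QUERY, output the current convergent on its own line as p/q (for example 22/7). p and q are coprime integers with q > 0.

49/1
246/5
5215/106
239644/4871
244859/4977
10768581/218882
86393507/1756033

APPEND 49: p_0 = 49·1 + 0 = 49, q_0 = 49·0 + 1 = 1 → 49/1
APPEND 5: p_1 = 5·49 + 1 = 246, q_1 = 5·1 + 0 = 5 → 246/5
APPEND 20: p_2 = 20·246 + 49 = 4969, q_2 = 20·5 + 1 = 101 → 4969/101
APPEND 1: p_3 = 1·4969 + 246 = 5215, q_3 = 1·101 + 5 = 106 → 5215/106
APPEND 45: p_4 = 45·5215 + 4969 = 239644, q_4 = 45·106 + 101 = 4871 → 239644/4871
APPEND 1: p_5 = 1·239644 + 5215 = 244859, q_5 = 1·4871 + 106 = 4977 → 244859/4977
APPEND 43: p_6 = 43·244859 + 239644 = 10768581, q_6 = 43·4977 + 4871 = 218882 → 10768581/218882
APPEND 8: p_7 = 8·10768581 + 244859 = 86393507, q_7 = 8·218882 + 4977 = 1756033 → 86393507/1756033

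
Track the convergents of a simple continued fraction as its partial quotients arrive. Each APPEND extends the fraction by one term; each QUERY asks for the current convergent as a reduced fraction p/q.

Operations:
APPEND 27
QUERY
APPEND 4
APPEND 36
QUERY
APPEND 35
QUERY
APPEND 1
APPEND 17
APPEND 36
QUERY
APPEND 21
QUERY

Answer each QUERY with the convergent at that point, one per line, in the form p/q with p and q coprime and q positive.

APPEND 27: p_0 = 27·1 + 0 = 27, q_0 = 27·0 + 1 = 1 → 27/1
APPEND 4: p_1 = 4·27 + 1 = 109, q_1 = 4·1 + 0 = 4 → 109/4
APPEND 36: p_2 = 36·109 + 27 = 3951, q_2 = 36·4 + 1 = 145 → 3951/145
APPEND 35: p_3 = 35·3951 + 109 = 138394, q_3 = 35·145 + 4 = 5079 → 138394/5079
APPEND 1: p_4 = 1·138394 + 3951 = 142345, q_4 = 1·5079 + 145 = 5224 → 142345/5224
APPEND 17: p_5 = 17·142345 + 138394 = 2558259, q_5 = 17·5224 + 5079 = 93887 → 2558259/93887
APPEND 36: p_6 = 36·2558259 + 142345 = 92239669, q_6 = 36·93887 + 5224 = 3385156 → 92239669/3385156
APPEND 21: p_7 = 21·92239669 + 2558259 = 1939591308, q_7 = 21·3385156 + 93887 = 71182163 → 1939591308/71182163

27/1
3951/145
138394/5079
92239669/3385156
1939591308/71182163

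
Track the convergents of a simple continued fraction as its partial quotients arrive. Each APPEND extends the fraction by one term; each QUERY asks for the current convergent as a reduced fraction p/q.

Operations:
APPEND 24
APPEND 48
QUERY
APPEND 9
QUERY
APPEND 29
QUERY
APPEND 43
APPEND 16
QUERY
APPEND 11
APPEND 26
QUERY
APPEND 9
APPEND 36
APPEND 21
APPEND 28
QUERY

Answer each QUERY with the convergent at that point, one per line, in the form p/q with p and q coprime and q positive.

APPEND 24: p_0 = 24·1 + 0 = 24, q_0 = 24·0 + 1 = 1 → 24/1
APPEND 48: p_1 = 48·24 + 1 = 1153, q_1 = 48·1 + 0 = 48 → 1153/48
APPEND 9: p_2 = 9·1153 + 24 = 10401, q_2 = 9·48 + 1 = 433 → 10401/433
APPEND 29: p_3 = 29·10401 + 1153 = 302782, q_3 = 29·433 + 48 = 12605 → 302782/12605
APPEND 43: p_4 = 43·302782 + 10401 = 13030027, q_4 = 43·12605 + 433 = 542448 → 13030027/542448
APPEND 16: p_5 = 16·13030027 + 302782 = 208783214, q_5 = 16·542448 + 12605 = 8691773 → 208783214/8691773
APPEND 11: p_6 = 11·208783214 + 13030027 = 2309645381, q_6 = 11·8691773 + 542448 = 96151951 → 2309645381/96151951
APPEND 26: p_7 = 26·2309645381 + 208783214 = 60259563120, q_7 = 26·96151951 + 8691773 = 2508642499 → 60259563120/2508642499
APPEND 9: p_8 = 9·60259563120 + 2309645381 = 544645713461, q_8 = 9·2508642499 + 96151951 = 22673934442 → 544645713461/22673934442
APPEND 36: p_9 = 36·544645713461 + 60259563120 = 19667505247716, q_9 = 36·22673934442 + 2508642499 = 818770282411 → 19667505247716/818770282411
APPEND 21: p_10 = 21·19667505247716 + 544645713461 = 413562255915497, q_10 = 21·818770282411 + 22673934442 = 17216849865073 → 413562255915497/17216849865073
APPEND 28: p_11 = 28·413562255915497 + 19667505247716 = 11599410670881632, q_11 = 28·17216849865073 + 818770282411 = 482890566504455 → 11599410670881632/482890566504455

1153/48
10401/433
302782/12605
208783214/8691773
60259563120/2508642499
11599410670881632/482890566504455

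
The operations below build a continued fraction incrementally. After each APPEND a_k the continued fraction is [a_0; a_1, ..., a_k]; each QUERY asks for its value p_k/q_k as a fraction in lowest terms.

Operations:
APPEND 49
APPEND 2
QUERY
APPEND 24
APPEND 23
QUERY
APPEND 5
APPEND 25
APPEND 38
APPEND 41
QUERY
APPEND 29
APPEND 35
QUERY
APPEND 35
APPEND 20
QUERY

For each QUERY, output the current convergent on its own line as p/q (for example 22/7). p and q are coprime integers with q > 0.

99/2
55874/1129
11081621286/223917215
11268381085571/227690916800
7905567883536291/159741313819420

APPEND 49: p_0 = 49·1 + 0 = 49, q_0 = 49·0 + 1 = 1 → 49/1
APPEND 2: p_1 = 2·49 + 1 = 99, q_1 = 2·1 + 0 = 2 → 99/2
APPEND 24: p_2 = 24·99 + 49 = 2425, q_2 = 24·2 + 1 = 49 → 2425/49
APPEND 23: p_3 = 23·2425 + 99 = 55874, q_3 = 23·49 + 2 = 1129 → 55874/1129
APPEND 5: p_4 = 5·55874 + 2425 = 281795, q_4 = 5·1129 + 49 = 5694 → 281795/5694
APPEND 25: p_5 = 25·281795 + 55874 = 7100749, q_5 = 25·5694 + 1129 = 143479 → 7100749/143479
APPEND 38: p_6 = 38·7100749 + 281795 = 270110257, q_6 = 38·143479 + 5694 = 5457896 → 270110257/5457896
APPEND 41: p_7 = 41·270110257 + 7100749 = 11081621286, q_7 = 41·5457896 + 143479 = 223917215 → 11081621286/223917215
APPEND 29: p_8 = 29·11081621286 + 270110257 = 321637127551, q_8 = 29·223917215 + 5457896 = 6499057131 → 321637127551/6499057131
APPEND 35: p_9 = 35·321637127551 + 11081621286 = 11268381085571, q_9 = 35·6499057131 + 223917215 = 227690916800 → 11268381085571/227690916800
APPEND 35: p_10 = 35·11268381085571 + 321637127551 = 394714975122536, q_10 = 35·227690916800 + 6499057131 = 7975681145131 → 394714975122536/7975681145131
APPEND 20: p_11 = 20·394714975122536 + 11268381085571 = 7905567883536291, q_11 = 20·7975681145131 + 227690916800 = 159741313819420 → 7905567883536291/159741313819420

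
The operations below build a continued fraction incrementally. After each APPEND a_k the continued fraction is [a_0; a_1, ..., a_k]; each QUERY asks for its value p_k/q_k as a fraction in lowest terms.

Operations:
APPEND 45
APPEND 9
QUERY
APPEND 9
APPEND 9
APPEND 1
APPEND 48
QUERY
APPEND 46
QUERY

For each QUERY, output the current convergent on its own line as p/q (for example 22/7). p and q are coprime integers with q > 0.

APPEND 45: p_0 = 45·1 + 0 = 45, q_0 = 45·0 + 1 = 1 → 45/1
APPEND 9: p_1 = 9·45 + 1 = 406, q_1 = 9·1 + 0 = 9 → 406/9
APPEND 9: p_2 = 9·406 + 45 = 3699, q_2 = 9·9 + 1 = 82 → 3699/82
APPEND 9: p_3 = 9·3699 + 406 = 33697, q_3 = 9·82 + 9 = 747 → 33697/747
APPEND 1: p_4 = 1·33697 + 3699 = 37396, q_4 = 1·747 + 82 = 829 → 37396/829
APPEND 48: p_5 = 48·37396 + 33697 = 1828705, q_5 = 48·829 + 747 = 40539 → 1828705/40539
APPEND 46: p_6 = 46·1828705 + 37396 = 84157826, q_6 = 46·40539 + 829 = 1865623 → 84157826/1865623

406/9
1828705/40539
84157826/1865623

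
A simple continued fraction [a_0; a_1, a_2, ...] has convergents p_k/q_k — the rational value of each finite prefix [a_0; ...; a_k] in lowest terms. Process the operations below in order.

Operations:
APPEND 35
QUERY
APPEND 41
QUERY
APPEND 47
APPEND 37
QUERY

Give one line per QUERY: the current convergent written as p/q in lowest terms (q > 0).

35/1
1436/41
2499935/71377

APPEND 35: p_0 = 35·1 + 0 = 35, q_0 = 35·0 + 1 = 1 → 35/1
APPEND 41: p_1 = 41·35 + 1 = 1436, q_1 = 41·1 + 0 = 41 → 1436/41
APPEND 47: p_2 = 47·1436 + 35 = 67527, q_2 = 47·41 + 1 = 1928 → 67527/1928
APPEND 37: p_3 = 37·67527 + 1436 = 2499935, q_3 = 37·1928 + 41 = 71377 → 2499935/71377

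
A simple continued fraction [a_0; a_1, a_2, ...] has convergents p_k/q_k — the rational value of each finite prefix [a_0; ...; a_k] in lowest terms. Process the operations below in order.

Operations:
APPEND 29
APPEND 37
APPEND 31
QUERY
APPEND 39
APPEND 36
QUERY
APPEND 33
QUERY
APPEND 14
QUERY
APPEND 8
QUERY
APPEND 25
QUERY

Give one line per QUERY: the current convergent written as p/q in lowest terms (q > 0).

33323/1148
46857479/1614272
1547597478/53315785
21713222171/748035262
175253374846/6037597881
4403047593321/151687982287

APPEND 29: p_0 = 29·1 + 0 = 29, q_0 = 29·0 + 1 = 1 → 29/1
APPEND 37: p_1 = 37·29 + 1 = 1074, q_1 = 37·1 + 0 = 37 → 1074/37
APPEND 31: p_2 = 31·1074 + 29 = 33323, q_2 = 31·37 + 1 = 1148 → 33323/1148
APPEND 39: p_3 = 39·33323 + 1074 = 1300671, q_3 = 39·1148 + 37 = 44809 → 1300671/44809
APPEND 36: p_4 = 36·1300671 + 33323 = 46857479, q_4 = 36·44809 + 1148 = 1614272 → 46857479/1614272
APPEND 33: p_5 = 33·46857479 + 1300671 = 1547597478, q_5 = 33·1614272 + 44809 = 53315785 → 1547597478/53315785
APPEND 14: p_6 = 14·1547597478 + 46857479 = 21713222171, q_6 = 14·53315785 + 1614272 = 748035262 → 21713222171/748035262
APPEND 8: p_7 = 8·21713222171 + 1547597478 = 175253374846, q_7 = 8·748035262 + 53315785 = 6037597881 → 175253374846/6037597881
APPEND 25: p_8 = 25·175253374846 + 21713222171 = 4403047593321, q_8 = 25·6037597881 + 748035262 = 151687982287 → 4403047593321/151687982287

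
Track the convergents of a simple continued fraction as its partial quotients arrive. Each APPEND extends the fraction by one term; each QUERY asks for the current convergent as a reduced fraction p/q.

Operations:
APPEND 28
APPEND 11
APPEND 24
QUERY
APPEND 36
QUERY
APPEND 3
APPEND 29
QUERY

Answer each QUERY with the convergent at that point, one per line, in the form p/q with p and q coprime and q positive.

7444/265
268293/9551
23825660/848173

APPEND 28: p_0 = 28·1 + 0 = 28, q_0 = 28·0 + 1 = 1 → 28/1
APPEND 11: p_1 = 11·28 + 1 = 309, q_1 = 11·1 + 0 = 11 → 309/11
APPEND 24: p_2 = 24·309 + 28 = 7444, q_2 = 24·11 + 1 = 265 → 7444/265
APPEND 36: p_3 = 36·7444 + 309 = 268293, q_3 = 36·265 + 11 = 9551 → 268293/9551
APPEND 3: p_4 = 3·268293 + 7444 = 812323, q_4 = 3·9551 + 265 = 28918 → 812323/28918
APPEND 29: p_5 = 29·812323 + 268293 = 23825660, q_5 = 29·28918 + 9551 = 848173 → 23825660/848173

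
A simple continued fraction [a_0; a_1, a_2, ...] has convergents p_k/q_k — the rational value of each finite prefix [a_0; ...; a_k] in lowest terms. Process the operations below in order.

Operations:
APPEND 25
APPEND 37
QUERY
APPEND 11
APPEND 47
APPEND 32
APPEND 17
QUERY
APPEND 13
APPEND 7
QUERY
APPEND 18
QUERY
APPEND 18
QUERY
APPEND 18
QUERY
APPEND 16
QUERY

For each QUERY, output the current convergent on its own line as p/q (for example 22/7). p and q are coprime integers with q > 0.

APPEND 25: p_0 = 25·1 + 0 = 25, q_0 = 25·0 + 1 = 1 → 25/1
APPEND 37: p_1 = 37·25 + 1 = 926, q_1 = 37·1 + 0 = 37 → 926/37
APPEND 11: p_2 = 11·926 + 25 = 10211, q_2 = 11·37 + 1 = 408 → 10211/408
APPEND 47: p_3 = 47·10211 + 926 = 480843, q_3 = 47·408 + 37 = 19213 → 480843/19213
APPEND 32: p_4 = 32·480843 + 10211 = 15397187, q_4 = 32·19213 + 408 = 615224 → 15397187/615224
APPEND 17: p_5 = 17·15397187 + 480843 = 262233022, q_5 = 17·615224 + 19213 = 10478021 → 262233022/10478021
APPEND 13: p_6 = 13·262233022 + 15397187 = 3424426473, q_6 = 13·10478021 + 615224 = 136829497 → 3424426473/136829497
APPEND 7: p_7 = 7·3424426473 + 262233022 = 24233218333, q_7 = 7·136829497 + 10478021 = 968284500 → 24233218333/968284500
APPEND 18: p_8 = 18·24233218333 + 3424426473 = 439622356467, q_8 = 18·968284500 + 136829497 = 17565950497 → 439622356467/17565950497
APPEND 18: p_9 = 18·439622356467 + 24233218333 = 7937435634739, q_9 = 18·17565950497 + 968284500 = 317155393446 → 7937435634739/317155393446
APPEND 18: p_10 = 18·7937435634739 + 439622356467 = 143313463781769, q_10 = 18·317155393446 + 17565950497 = 5726363032525 → 143313463781769/5726363032525
APPEND 16: p_11 = 16·143313463781769 + 7937435634739 = 2300952856143043, q_11 = 16·5726363032525 + 317155393446 = 91938963913846 → 2300952856143043/91938963913846

926/37
262233022/10478021
24233218333/968284500
439622356467/17565950497
7937435634739/317155393446
143313463781769/5726363032525
2300952856143043/91938963913846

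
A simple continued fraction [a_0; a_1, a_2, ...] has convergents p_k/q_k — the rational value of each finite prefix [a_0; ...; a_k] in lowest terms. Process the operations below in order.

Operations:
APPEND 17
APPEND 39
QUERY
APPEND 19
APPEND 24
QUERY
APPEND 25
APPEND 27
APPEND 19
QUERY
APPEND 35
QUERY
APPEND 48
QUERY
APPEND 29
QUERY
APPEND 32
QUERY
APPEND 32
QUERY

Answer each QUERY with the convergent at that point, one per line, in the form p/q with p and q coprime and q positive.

664/39
303856/17847
3916816226/230054431
137294315657/8063989691
6594043967762/387301559599
191364569380755/11239809218062
6130260264151922/360061196537583
196359693022242259/11533198098420718

APPEND 17: p_0 = 17·1 + 0 = 17, q_0 = 17·0 + 1 = 1 → 17/1
APPEND 39: p_1 = 39·17 + 1 = 664, q_1 = 39·1 + 0 = 39 → 664/39
APPEND 19: p_2 = 19·664 + 17 = 12633, q_2 = 19·39 + 1 = 742 → 12633/742
APPEND 24: p_3 = 24·12633 + 664 = 303856, q_3 = 24·742 + 39 = 17847 → 303856/17847
APPEND 25: p_4 = 25·303856 + 12633 = 7609033, q_4 = 25·17847 + 742 = 446917 → 7609033/446917
APPEND 27: p_5 = 27·7609033 + 303856 = 205747747, q_5 = 27·446917 + 17847 = 12084606 → 205747747/12084606
APPEND 19: p_6 = 19·205747747 + 7609033 = 3916816226, q_6 = 19·12084606 + 446917 = 230054431 → 3916816226/230054431
APPEND 35: p_7 = 35·3916816226 + 205747747 = 137294315657, q_7 = 35·230054431 + 12084606 = 8063989691 → 137294315657/8063989691
APPEND 48: p_8 = 48·137294315657 + 3916816226 = 6594043967762, q_8 = 48·8063989691 + 230054431 = 387301559599 → 6594043967762/387301559599
APPEND 29: p_9 = 29·6594043967762 + 137294315657 = 191364569380755, q_9 = 29·387301559599 + 8063989691 = 11239809218062 → 191364569380755/11239809218062
APPEND 32: p_10 = 32·191364569380755 + 6594043967762 = 6130260264151922, q_10 = 32·11239809218062 + 387301559599 = 360061196537583 → 6130260264151922/360061196537583
APPEND 32: p_11 = 32·6130260264151922 + 191364569380755 = 196359693022242259, q_11 = 32·360061196537583 + 11239809218062 = 11533198098420718 → 196359693022242259/11533198098420718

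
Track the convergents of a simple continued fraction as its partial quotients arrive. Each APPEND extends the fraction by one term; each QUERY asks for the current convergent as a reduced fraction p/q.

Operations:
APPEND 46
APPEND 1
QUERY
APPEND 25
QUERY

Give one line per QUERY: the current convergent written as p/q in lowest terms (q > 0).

47/1
1221/26

APPEND 46: p_0 = 46·1 + 0 = 46, q_0 = 46·0 + 1 = 1 → 46/1
APPEND 1: p_1 = 1·46 + 1 = 47, q_1 = 1·1 + 0 = 1 → 47/1
APPEND 25: p_2 = 25·47 + 46 = 1221, q_2 = 25·1 + 1 = 26 → 1221/26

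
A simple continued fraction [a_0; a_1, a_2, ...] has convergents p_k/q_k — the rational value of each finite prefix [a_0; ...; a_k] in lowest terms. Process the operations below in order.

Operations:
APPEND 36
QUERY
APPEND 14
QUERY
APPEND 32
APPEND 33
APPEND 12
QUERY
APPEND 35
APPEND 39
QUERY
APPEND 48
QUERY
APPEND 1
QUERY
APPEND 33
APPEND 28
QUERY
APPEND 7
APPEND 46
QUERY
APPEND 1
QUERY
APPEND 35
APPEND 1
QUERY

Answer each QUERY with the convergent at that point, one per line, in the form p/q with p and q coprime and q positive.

APPEND 36: p_0 = 36·1 + 0 = 36, q_0 = 36·0 + 1 = 1 → 36/1
APPEND 14: p_1 = 14·36 + 1 = 505, q_1 = 14·1 + 0 = 14 → 505/14
APPEND 32: p_2 = 32·505 + 36 = 16196, q_2 = 32·14 + 1 = 449 → 16196/449
APPEND 33: p_3 = 33·16196 + 505 = 534973, q_3 = 33·449 + 14 = 14831 → 534973/14831
APPEND 12: p_4 = 12·534973 + 16196 = 6435872, q_4 = 12·14831 + 449 = 178421 → 6435872/178421
APPEND 35: p_5 = 35·6435872 + 534973 = 225790493, q_5 = 35·178421 + 14831 = 6259566 → 225790493/6259566
APPEND 39: p_6 = 39·225790493 + 6435872 = 8812265099, q_6 = 39·6259566 + 178421 = 244301495 → 8812265099/244301495
APPEND 48: p_7 = 48·8812265099 + 225790493 = 423214515245, q_7 = 48·244301495 + 6259566 = 11732731326 → 423214515245/11732731326
APPEND 1: p_8 = 1·423214515245 + 8812265099 = 432026780344, q_8 = 1·11732731326 + 244301495 = 11977032821 → 432026780344/11977032821
APPEND 33: p_9 = 33·432026780344 + 423214515245 = 14680098266597, q_9 = 33·11977032821 + 11732731326 = 406974814419 → 14680098266597/406974814419
APPEND 28: p_10 = 28·14680098266597 + 432026780344 = 411474778245060, q_10 = 28·406974814419 + 11977032821 = 11407271836553 → 411474778245060/11407271836553
APPEND 7: p_11 = 7·411474778245060 + 14680098266597 = 2895003545982017, q_11 = 7·11407271836553 + 406974814419 = 80257877670290 → 2895003545982017/80257877670290
APPEND 46: p_12 = 46·2895003545982017 + 411474778245060 = 133581637893417842, q_12 = 46·80257877670290 + 11407271836553 = 3703269644669893 → 133581637893417842/3703269644669893
APPEND 1: p_13 = 1·133581637893417842 + 2895003545982017 = 136476641439399859, q_13 = 1·3703269644669893 + 80257877670290 = 3783527522340183 → 136476641439399859/3783527522340183
APPEND 35: p_14 = 35·136476641439399859 + 133581637893417842 = 4910264088272412907, q_14 = 35·3783527522340183 + 3703269644669893 = 136126732926576298 → 4910264088272412907/136126732926576298
APPEND 1: p_15 = 1·4910264088272412907 + 136476641439399859 = 5046740729711812766, q_15 = 1·136126732926576298 + 3783527522340183 = 139910260448916481 → 5046740729711812766/139910260448916481

36/1
505/14
6435872/178421
8812265099/244301495
423214515245/11732731326
432026780344/11977032821
411474778245060/11407271836553
133581637893417842/3703269644669893
136476641439399859/3783527522340183
5046740729711812766/139910260448916481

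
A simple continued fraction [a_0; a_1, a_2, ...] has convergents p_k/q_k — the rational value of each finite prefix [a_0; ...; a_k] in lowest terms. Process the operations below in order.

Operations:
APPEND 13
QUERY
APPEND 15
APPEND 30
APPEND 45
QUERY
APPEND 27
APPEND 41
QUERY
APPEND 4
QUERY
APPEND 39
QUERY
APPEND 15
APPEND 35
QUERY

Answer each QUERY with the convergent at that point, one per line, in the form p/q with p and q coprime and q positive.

13/1
265381/20310
294283761/22521971
1184306224/90636705
46482226497/3557353466
24491101855262/1874340207791

APPEND 13: p_0 = 13·1 + 0 = 13, q_0 = 13·0 + 1 = 1 → 13/1
APPEND 15: p_1 = 15·13 + 1 = 196, q_1 = 15·1 + 0 = 15 → 196/15
APPEND 30: p_2 = 30·196 + 13 = 5893, q_2 = 30·15 + 1 = 451 → 5893/451
APPEND 45: p_3 = 45·5893 + 196 = 265381, q_3 = 45·451 + 15 = 20310 → 265381/20310
APPEND 27: p_4 = 27·265381 + 5893 = 7171180, q_4 = 27·20310 + 451 = 548821 → 7171180/548821
APPEND 41: p_5 = 41·7171180 + 265381 = 294283761, q_5 = 41·548821 + 20310 = 22521971 → 294283761/22521971
APPEND 4: p_6 = 4·294283761 + 7171180 = 1184306224, q_6 = 4·22521971 + 548821 = 90636705 → 1184306224/90636705
APPEND 39: p_7 = 39·1184306224 + 294283761 = 46482226497, q_7 = 39·90636705 + 22521971 = 3557353466 → 46482226497/3557353466
APPEND 15: p_8 = 15·46482226497 + 1184306224 = 698417703679, q_8 = 15·3557353466 + 90636705 = 53450938695 → 698417703679/53450938695
APPEND 35: p_9 = 35·698417703679 + 46482226497 = 24491101855262, q_9 = 35·53450938695 + 3557353466 = 1874340207791 → 24491101855262/1874340207791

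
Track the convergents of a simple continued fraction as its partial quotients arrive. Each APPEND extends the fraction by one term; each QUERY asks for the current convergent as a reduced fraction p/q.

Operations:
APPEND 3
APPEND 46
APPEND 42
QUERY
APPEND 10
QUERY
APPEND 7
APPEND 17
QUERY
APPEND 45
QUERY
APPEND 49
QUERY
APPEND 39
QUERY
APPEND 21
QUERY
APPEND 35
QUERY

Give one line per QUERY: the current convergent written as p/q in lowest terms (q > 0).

5841/1933
58549/19376
7125177/2357981
321048649/106246710
15738508978/5208446771
614122898791/203235670779
12912319383589/4273157533130
452545301324406/149763749330329

APPEND 3: p_0 = 3·1 + 0 = 3, q_0 = 3·0 + 1 = 1 → 3/1
APPEND 46: p_1 = 46·3 + 1 = 139, q_1 = 46·1 + 0 = 46 → 139/46
APPEND 42: p_2 = 42·139 + 3 = 5841, q_2 = 42·46 + 1 = 1933 → 5841/1933
APPEND 10: p_3 = 10·5841 + 139 = 58549, q_3 = 10·1933 + 46 = 19376 → 58549/19376
APPEND 7: p_4 = 7·58549 + 5841 = 415684, q_4 = 7·19376 + 1933 = 137565 → 415684/137565
APPEND 17: p_5 = 17·415684 + 58549 = 7125177, q_5 = 17·137565 + 19376 = 2357981 → 7125177/2357981
APPEND 45: p_6 = 45·7125177 + 415684 = 321048649, q_6 = 45·2357981 + 137565 = 106246710 → 321048649/106246710
APPEND 49: p_7 = 49·321048649 + 7125177 = 15738508978, q_7 = 49·106246710 + 2357981 = 5208446771 → 15738508978/5208446771
APPEND 39: p_8 = 39·15738508978 + 321048649 = 614122898791, q_8 = 39·5208446771 + 106246710 = 203235670779 → 614122898791/203235670779
APPEND 21: p_9 = 21·614122898791 + 15738508978 = 12912319383589, q_9 = 21·203235670779 + 5208446771 = 4273157533130 → 12912319383589/4273157533130
APPEND 35: p_10 = 35·12912319383589 + 614122898791 = 452545301324406, q_10 = 35·4273157533130 + 203235670779 = 149763749330329 → 452545301324406/149763749330329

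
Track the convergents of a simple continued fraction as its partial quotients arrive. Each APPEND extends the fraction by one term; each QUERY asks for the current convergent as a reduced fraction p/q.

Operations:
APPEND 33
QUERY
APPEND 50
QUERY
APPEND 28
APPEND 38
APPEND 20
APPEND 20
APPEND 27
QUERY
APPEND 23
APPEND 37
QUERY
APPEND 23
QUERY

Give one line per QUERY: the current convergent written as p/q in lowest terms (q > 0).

33/1
1651/50
19111072144/578772877
16308774425081/493906162000
375542072948564/11373174898679

APPEND 33: p_0 = 33·1 + 0 = 33, q_0 = 33·0 + 1 = 1 → 33/1
APPEND 50: p_1 = 50·33 + 1 = 1651, q_1 = 50·1 + 0 = 50 → 1651/50
APPEND 28: p_2 = 28·1651 + 33 = 46261, q_2 = 28·50 + 1 = 1401 → 46261/1401
APPEND 38: p_3 = 38·46261 + 1651 = 1759569, q_3 = 38·1401 + 50 = 53288 → 1759569/53288
APPEND 20: p_4 = 20·1759569 + 46261 = 35237641, q_4 = 20·53288 + 1401 = 1067161 → 35237641/1067161
APPEND 20: p_5 = 20·35237641 + 1759569 = 706512389, q_5 = 20·1067161 + 53288 = 21396508 → 706512389/21396508
APPEND 27: p_6 = 27·706512389 + 35237641 = 19111072144, q_6 = 27·21396508 + 1067161 = 578772877 → 19111072144/578772877
APPEND 23: p_7 = 23·19111072144 + 706512389 = 440261171701, q_7 = 23·578772877 + 21396508 = 13333172679 → 440261171701/13333172679
APPEND 37: p_8 = 37·440261171701 + 19111072144 = 16308774425081, q_8 = 37·13333172679 + 578772877 = 493906162000 → 16308774425081/493906162000
APPEND 23: p_9 = 23·16308774425081 + 440261171701 = 375542072948564, q_9 = 23·493906162000 + 13333172679 = 11373174898679 → 375542072948564/11373174898679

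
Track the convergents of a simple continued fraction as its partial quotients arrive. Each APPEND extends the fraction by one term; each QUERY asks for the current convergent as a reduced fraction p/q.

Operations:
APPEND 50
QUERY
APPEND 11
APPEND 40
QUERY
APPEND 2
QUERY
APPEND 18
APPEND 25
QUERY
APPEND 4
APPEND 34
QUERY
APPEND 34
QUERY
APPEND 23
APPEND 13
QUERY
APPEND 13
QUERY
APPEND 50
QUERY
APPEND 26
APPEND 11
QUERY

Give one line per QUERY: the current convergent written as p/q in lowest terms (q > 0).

50/1
22090/441
44731/893
20725931/413768
2867578979/57247726
97581416258/1948094271
29311703404127/585172501738
383299384406564/7652105938553
19194280923732327/383190469429388
5512974918339650053/110059837891558439

APPEND 50: p_0 = 50·1 + 0 = 50, q_0 = 50·0 + 1 = 1 → 50/1
APPEND 11: p_1 = 11·50 + 1 = 551, q_1 = 11·1 + 0 = 11 → 551/11
APPEND 40: p_2 = 40·551 + 50 = 22090, q_2 = 40·11 + 1 = 441 → 22090/441
APPEND 2: p_3 = 2·22090 + 551 = 44731, q_3 = 2·441 + 11 = 893 → 44731/893
APPEND 18: p_4 = 18·44731 + 22090 = 827248, q_4 = 18·893 + 441 = 16515 → 827248/16515
APPEND 25: p_5 = 25·827248 + 44731 = 20725931, q_5 = 25·16515 + 893 = 413768 → 20725931/413768
APPEND 4: p_6 = 4·20725931 + 827248 = 83730972, q_6 = 4·413768 + 16515 = 1671587 → 83730972/1671587
APPEND 34: p_7 = 34·83730972 + 20725931 = 2867578979, q_7 = 34·1671587 + 413768 = 57247726 → 2867578979/57247726
APPEND 34: p_8 = 34·2867578979 + 83730972 = 97581416258, q_8 = 34·57247726 + 1671587 = 1948094271 → 97581416258/1948094271
APPEND 23: p_9 = 23·97581416258 + 2867578979 = 2247240152913, q_9 = 23·1948094271 + 57247726 = 44863415959 → 2247240152913/44863415959
APPEND 13: p_10 = 13·2247240152913 + 97581416258 = 29311703404127, q_10 = 13·44863415959 + 1948094271 = 585172501738 → 29311703404127/585172501738
APPEND 13: p_11 = 13·29311703404127 + 2247240152913 = 383299384406564, q_11 = 13·585172501738 + 44863415959 = 7652105938553 → 383299384406564/7652105938553
APPEND 50: p_12 = 50·383299384406564 + 29311703404127 = 19194280923732327, q_12 = 50·7652105938553 + 585172501738 = 383190469429388 → 19194280923732327/383190469429388
APPEND 26: p_13 = 26·19194280923732327 + 383299384406564 = 499434603401447066, q_13 = 26·383190469429388 + 7652105938553 = 9970604311102641 → 499434603401447066/9970604311102641
APPEND 11: p_14 = 11·499434603401447066 + 19194280923732327 = 5512974918339650053, q_14 = 11·9970604311102641 + 383190469429388 = 110059837891558439 → 5512974918339650053/110059837891558439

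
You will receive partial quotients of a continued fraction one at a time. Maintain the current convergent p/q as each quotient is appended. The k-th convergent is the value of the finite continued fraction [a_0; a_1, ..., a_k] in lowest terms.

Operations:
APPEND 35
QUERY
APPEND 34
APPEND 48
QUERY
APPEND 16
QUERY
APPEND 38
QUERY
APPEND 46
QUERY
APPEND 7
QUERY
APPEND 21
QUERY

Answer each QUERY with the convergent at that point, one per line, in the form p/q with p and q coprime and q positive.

APPEND 35: p_0 = 35·1 + 0 = 35, q_0 = 35·0 + 1 = 1 → 35/1
APPEND 34: p_1 = 34·35 + 1 = 1191, q_1 = 34·1 + 0 = 34 → 1191/34
APPEND 48: p_2 = 48·1191 + 35 = 57203, q_2 = 48·34 + 1 = 1633 → 57203/1633
APPEND 16: p_3 = 16·57203 + 1191 = 916439, q_3 = 16·1633 + 34 = 26162 → 916439/26162
APPEND 38: p_4 = 38·916439 + 57203 = 34881885, q_4 = 38·26162 + 1633 = 995789 → 34881885/995789
APPEND 46: p_5 = 46·34881885 + 916439 = 1605483149, q_5 = 46·995789 + 26162 = 45832456 → 1605483149/45832456
APPEND 7: p_6 = 7·1605483149 + 34881885 = 11273263928, q_6 = 7·45832456 + 995789 = 321822981 → 11273263928/321822981
APPEND 21: p_7 = 21·11273263928 + 1605483149 = 238344025637, q_7 = 21·321822981 + 45832456 = 6804115057 → 238344025637/6804115057

35/1
57203/1633
916439/26162
34881885/995789
1605483149/45832456
11273263928/321822981
238344025637/6804115057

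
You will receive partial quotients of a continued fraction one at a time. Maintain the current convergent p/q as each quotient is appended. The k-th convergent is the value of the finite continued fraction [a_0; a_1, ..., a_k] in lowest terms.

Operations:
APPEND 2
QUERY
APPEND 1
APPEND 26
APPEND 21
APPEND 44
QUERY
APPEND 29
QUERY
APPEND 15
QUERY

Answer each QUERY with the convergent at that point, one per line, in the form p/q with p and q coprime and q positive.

APPEND 2: p_0 = 2·1 + 0 = 2, q_0 = 2·0 + 1 = 1 → 2/1
APPEND 1: p_1 = 1·2 + 1 = 3, q_1 = 1·1 + 0 = 1 → 3/1
APPEND 26: p_2 = 26·3 + 2 = 80, q_2 = 26·1 + 1 = 27 → 80/27
APPEND 21: p_3 = 21·80 + 3 = 1683, q_3 = 21·27 + 1 = 568 → 1683/568
APPEND 44: p_4 = 44·1683 + 80 = 74132, q_4 = 44·568 + 27 = 25019 → 74132/25019
APPEND 29: p_5 = 29·74132 + 1683 = 2151511, q_5 = 29·25019 + 568 = 726119 → 2151511/726119
APPEND 15: p_6 = 15·2151511 + 74132 = 32346797, q_6 = 15·726119 + 25019 = 10916804 → 32346797/10916804

2/1
74132/25019
2151511/726119
32346797/10916804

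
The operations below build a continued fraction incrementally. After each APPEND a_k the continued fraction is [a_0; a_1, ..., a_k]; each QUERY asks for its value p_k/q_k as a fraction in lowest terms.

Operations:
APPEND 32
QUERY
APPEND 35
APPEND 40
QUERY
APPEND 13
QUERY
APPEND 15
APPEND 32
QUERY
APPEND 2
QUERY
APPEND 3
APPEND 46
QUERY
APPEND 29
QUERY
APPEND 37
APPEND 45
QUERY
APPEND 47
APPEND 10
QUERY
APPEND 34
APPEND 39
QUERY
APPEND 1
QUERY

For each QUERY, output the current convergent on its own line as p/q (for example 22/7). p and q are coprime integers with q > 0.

32/1
44872/1401
584457/18248
282559721/8822120
573931169/17919361
92774179657/2896608699
2692455563281/84064232474
4489805806510711/140181358693139
2115695671166755421/66056552676570839
2815761858513189398036/87914119249949226383
2887906631919395106821/90166633678084422679

APPEND 32: p_0 = 32·1 + 0 = 32, q_0 = 32·0 + 1 = 1 → 32/1
APPEND 35: p_1 = 35·32 + 1 = 1121, q_1 = 35·1 + 0 = 35 → 1121/35
APPEND 40: p_2 = 40·1121 + 32 = 44872, q_2 = 40·35 + 1 = 1401 → 44872/1401
APPEND 13: p_3 = 13·44872 + 1121 = 584457, q_3 = 13·1401 + 35 = 18248 → 584457/18248
APPEND 15: p_4 = 15·584457 + 44872 = 8811727, q_4 = 15·18248 + 1401 = 275121 → 8811727/275121
APPEND 32: p_5 = 32·8811727 + 584457 = 282559721, q_5 = 32·275121 + 18248 = 8822120 → 282559721/8822120
APPEND 2: p_6 = 2·282559721 + 8811727 = 573931169, q_6 = 2·8822120 + 275121 = 17919361 → 573931169/17919361
APPEND 3: p_7 = 3·573931169 + 282559721 = 2004353228, q_7 = 3·17919361 + 8822120 = 62580203 → 2004353228/62580203
APPEND 46: p_8 = 46·2004353228 + 573931169 = 92774179657, q_8 = 46·62580203 + 17919361 = 2896608699 → 92774179657/2896608699
APPEND 29: p_9 = 29·92774179657 + 2004353228 = 2692455563281, q_9 = 29·2896608699 + 62580203 = 84064232474 → 2692455563281/84064232474
APPEND 37: p_10 = 37·2692455563281 + 92774179657 = 99713630021054, q_10 = 37·84064232474 + 2896608699 = 3113273210237 → 99713630021054/3113273210237
APPEND 45: p_11 = 45·99713630021054 + 2692455563281 = 4489805806510711, q_11 = 45·3113273210237 + 84064232474 = 140181358693139 → 4489805806510711/140181358693139
APPEND 47: p_12 = 47·4489805806510711 + 99713630021054 = 211120586536024471, q_12 = 47·140181358693139 + 3113273210237 = 6591637131787770 → 211120586536024471/6591637131787770
APPEND 10: p_13 = 10·211120586536024471 + 4489805806510711 = 2115695671166755421, q_13 = 10·6591637131787770 + 140181358693139 = 66056552676570839 → 2115695671166755421/66056552676570839
APPEND 34: p_14 = 34·2115695671166755421 + 211120586536024471 = 72144773406205708785, q_14 = 34·66056552676570839 + 6591637131787770 = 2252514428135196296 → 72144773406205708785/2252514428135196296
APPEND 39: p_15 = 39·72144773406205708785 + 2115695671166755421 = 2815761858513189398036, q_15 = 39·2252514428135196296 + 66056552676570839 = 87914119249949226383 → 2815761858513189398036/87914119249949226383
APPEND 1: p_16 = 1·2815761858513189398036 + 72144773406205708785 = 2887906631919395106821, q_16 = 1·87914119249949226383 + 2252514428135196296 = 90166633678084422679 → 2887906631919395106821/90166633678084422679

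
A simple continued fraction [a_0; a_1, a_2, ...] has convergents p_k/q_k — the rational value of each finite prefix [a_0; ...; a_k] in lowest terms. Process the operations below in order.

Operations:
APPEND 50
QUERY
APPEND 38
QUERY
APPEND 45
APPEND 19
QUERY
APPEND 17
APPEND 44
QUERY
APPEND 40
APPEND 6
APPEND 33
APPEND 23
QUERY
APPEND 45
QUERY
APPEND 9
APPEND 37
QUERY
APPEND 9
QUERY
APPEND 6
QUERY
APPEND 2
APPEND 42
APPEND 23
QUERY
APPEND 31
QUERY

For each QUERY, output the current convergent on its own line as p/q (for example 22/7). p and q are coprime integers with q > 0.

50/1
1901/38
1628206/32547
1223292474/24452987
225310926053471/4503849457790
10148774974405180/202868788772631
3398027345715308547/67924817879996984
30673810397133477014/613153683868384325
187440889728516170631/3746846921090302934
396483395852734218197405/7925499036874450484113
12308206047098364244657778/246034704586123112898543

APPEND 50: p_0 = 50·1 + 0 = 50, q_0 = 50·0 + 1 = 1 → 50/1
APPEND 38: p_1 = 38·50 + 1 = 1901, q_1 = 38·1 + 0 = 38 → 1901/38
APPEND 45: p_2 = 45·1901 + 50 = 85595, q_2 = 45·38 + 1 = 1711 → 85595/1711
APPEND 19: p_3 = 19·85595 + 1901 = 1628206, q_3 = 19·1711 + 38 = 32547 → 1628206/32547
APPEND 17: p_4 = 17·1628206 + 85595 = 27765097, q_4 = 17·32547 + 1711 = 555010 → 27765097/555010
APPEND 44: p_5 = 44·27765097 + 1628206 = 1223292474, q_5 = 44·555010 + 32547 = 24452987 → 1223292474/24452987
APPEND 40: p_6 = 40·1223292474 + 27765097 = 48959464057, q_6 = 40·24452987 + 555010 = 978674490 → 48959464057/978674490
APPEND 6: p_7 = 6·48959464057 + 1223292474 = 294980076816, q_7 = 6·978674490 + 24452987 = 5896499927 → 294980076816/5896499927
APPEND 33: p_8 = 33·294980076816 + 48959464057 = 9783301998985, q_8 = 33·5896499927 + 978674490 = 195563172081 → 9783301998985/195563172081
APPEND 23: p_9 = 23·9783301998985 + 294980076816 = 225310926053471, q_9 = 23·195563172081 + 5896499927 = 4503849457790 → 225310926053471/4503849457790
APPEND 45: p_10 = 45·225310926053471 + 9783301998985 = 10148774974405180, q_10 = 45·4503849457790 + 195563172081 = 202868788772631 → 10148774974405180/202868788772631
APPEND 9: p_11 = 9·10148774974405180 + 225310926053471 = 91564285695700091, q_11 = 9·202868788772631 + 4503849457790 = 1830322948411469 → 91564285695700091/1830322948411469
APPEND 37: p_12 = 37·91564285695700091 + 10148774974405180 = 3398027345715308547, q_12 = 37·1830322948411469 + 202868788772631 = 67924817879996984 → 3398027345715308547/67924817879996984
APPEND 9: p_13 = 9·3398027345715308547 + 91564285695700091 = 30673810397133477014, q_13 = 9·67924817879996984 + 1830322948411469 = 613153683868384325 → 30673810397133477014/613153683868384325
APPEND 6: p_14 = 6·30673810397133477014 + 3398027345715308547 = 187440889728516170631, q_14 = 6·613153683868384325 + 67924817879996984 = 3746846921090302934 → 187440889728516170631/3746846921090302934
APPEND 2: p_15 = 2·187440889728516170631 + 30673810397133477014 = 405555589854165818276, q_15 = 2·3746846921090302934 + 613153683868384325 = 8106847526048990193 → 405555589854165818276/8106847526048990193
APPEND 42: p_16 = 42·405555589854165818276 + 187440889728516170631 = 17220775663603480538223, q_16 = 42·8106847526048990193 + 3746846921090302934 = 344234443015147891040 → 17220775663603480538223/344234443015147891040
APPEND 23: p_17 = 23·17220775663603480538223 + 405555589854165818276 = 396483395852734218197405, q_17 = 23·344234443015147891040 + 8106847526048990193 = 7925499036874450484113 → 396483395852734218197405/7925499036874450484113
APPEND 31: p_18 = 31·396483395852734218197405 + 17220775663603480538223 = 12308206047098364244657778, q_18 = 31·7925499036874450484113 + 344234443015147891040 = 246034704586123112898543 → 12308206047098364244657778/246034704586123112898543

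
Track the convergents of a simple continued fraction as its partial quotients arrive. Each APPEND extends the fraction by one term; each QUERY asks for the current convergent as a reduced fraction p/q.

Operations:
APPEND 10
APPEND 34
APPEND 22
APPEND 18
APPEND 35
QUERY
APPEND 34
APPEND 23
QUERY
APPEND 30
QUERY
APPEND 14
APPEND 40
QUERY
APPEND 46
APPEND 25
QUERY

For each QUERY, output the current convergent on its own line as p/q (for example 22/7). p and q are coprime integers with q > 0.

APPEND 10: p_0 = 10·1 + 0 = 10, q_0 = 10·0 + 1 = 1 → 10/1
APPEND 34: p_1 = 34·10 + 1 = 341, q_1 = 34·1 + 0 = 34 → 341/34
APPEND 22: p_2 = 22·341 + 10 = 7512, q_2 = 22·34 + 1 = 749 → 7512/749
APPEND 18: p_3 = 18·7512 + 341 = 135557, q_3 = 18·749 + 34 = 13516 → 135557/13516
APPEND 35: p_4 = 35·135557 + 7512 = 4752007, q_4 = 35·13516 + 749 = 473809 → 4752007/473809
APPEND 34: p_5 = 34·4752007 + 135557 = 161703795, q_5 = 34·473809 + 13516 = 16123022 → 161703795/16123022
APPEND 23: p_6 = 23·161703795 + 4752007 = 3723939292, q_6 = 23·16123022 + 473809 = 371303315 → 3723939292/371303315
APPEND 30: p_7 = 30·3723939292 + 161703795 = 111879882555, q_7 = 30·371303315 + 16123022 = 11155222472 → 111879882555/11155222472
APPEND 14: p_8 = 14·111879882555 + 3723939292 = 1570042295062, q_8 = 14·11155222472 + 371303315 = 156544417923 → 1570042295062/156544417923
APPEND 40: p_9 = 40·1570042295062 + 111879882555 = 62913571685035, q_9 = 40·156544417923 + 11155222472 = 6272931939392 → 62913571685035/6272931939392
APPEND 46: p_10 = 46·62913571685035 + 1570042295062 = 2895594339806672, q_10 = 46·6272931939392 + 156544417923 = 288711413629955 → 2895594339806672/288711413629955
APPEND 25: p_11 = 25·2895594339806672 + 62913571685035 = 72452772066851835, q_11 = 25·288711413629955 + 6272931939392 = 7224058272688267 → 72452772066851835/7224058272688267

4752007/473809
3723939292/371303315
111879882555/11155222472
62913571685035/6272931939392
72452772066851835/7224058272688267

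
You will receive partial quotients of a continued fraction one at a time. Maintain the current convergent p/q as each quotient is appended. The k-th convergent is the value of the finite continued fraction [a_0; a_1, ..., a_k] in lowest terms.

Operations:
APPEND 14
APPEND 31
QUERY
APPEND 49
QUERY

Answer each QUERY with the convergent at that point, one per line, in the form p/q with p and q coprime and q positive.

APPEND 14: p_0 = 14·1 + 0 = 14, q_0 = 14·0 + 1 = 1 → 14/1
APPEND 31: p_1 = 31·14 + 1 = 435, q_1 = 31·1 + 0 = 31 → 435/31
APPEND 49: p_2 = 49·435 + 14 = 21329, q_2 = 49·31 + 1 = 1520 → 21329/1520

435/31
21329/1520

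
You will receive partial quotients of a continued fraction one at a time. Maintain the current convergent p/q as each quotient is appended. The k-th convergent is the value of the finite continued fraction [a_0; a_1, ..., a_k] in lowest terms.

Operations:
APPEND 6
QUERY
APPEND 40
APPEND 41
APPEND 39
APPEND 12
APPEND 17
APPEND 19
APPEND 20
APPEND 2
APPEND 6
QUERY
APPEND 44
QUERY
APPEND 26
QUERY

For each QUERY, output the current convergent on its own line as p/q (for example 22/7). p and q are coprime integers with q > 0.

APPEND 6: p_0 = 6·1 + 0 = 6, q_0 = 6·0 + 1 = 1 → 6/1
APPEND 40: p_1 = 40·6 + 1 = 241, q_1 = 40·1 + 0 = 40 → 241/40
APPEND 41: p_2 = 41·241 + 6 = 9887, q_2 = 41·40 + 1 = 1641 → 9887/1641
APPEND 39: p_3 = 39·9887 + 241 = 385834, q_3 = 39·1641 + 40 = 64039 → 385834/64039
APPEND 12: p_4 = 12·385834 + 9887 = 4639895, q_4 = 12·64039 + 1641 = 770109 → 4639895/770109
APPEND 17: p_5 = 17·4639895 + 385834 = 79264049, q_5 = 17·770109 + 64039 = 13155892 → 79264049/13155892
APPEND 19: p_6 = 19·79264049 + 4639895 = 1510656826, q_6 = 19·13155892 + 770109 = 250732057 → 1510656826/250732057
APPEND 20: p_7 = 20·1510656826 + 79264049 = 30292400569, q_7 = 20·250732057 + 13155892 = 5027797032 → 30292400569/5027797032
APPEND 2: p_8 = 2·30292400569 + 1510656826 = 62095457964, q_8 = 2·5027797032 + 250732057 = 10306326121 → 62095457964/10306326121
APPEND 6: p_9 = 6·62095457964 + 30292400569 = 402865148353, q_9 = 6·10306326121 + 5027797032 = 66865753758 → 402865148353/66865753758
APPEND 44: p_10 = 44·402865148353 + 62095457964 = 17788161985496, q_10 = 44·66865753758 + 10306326121 = 2952399491473 → 17788161985496/2952399491473
APPEND 26: p_11 = 26·17788161985496 + 402865148353 = 462895076771249, q_11 = 26·2952399491473 + 66865753758 = 76829252532056 → 462895076771249/76829252532056

6/1
402865148353/66865753758
17788161985496/2952399491473
462895076771249/76829252532056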